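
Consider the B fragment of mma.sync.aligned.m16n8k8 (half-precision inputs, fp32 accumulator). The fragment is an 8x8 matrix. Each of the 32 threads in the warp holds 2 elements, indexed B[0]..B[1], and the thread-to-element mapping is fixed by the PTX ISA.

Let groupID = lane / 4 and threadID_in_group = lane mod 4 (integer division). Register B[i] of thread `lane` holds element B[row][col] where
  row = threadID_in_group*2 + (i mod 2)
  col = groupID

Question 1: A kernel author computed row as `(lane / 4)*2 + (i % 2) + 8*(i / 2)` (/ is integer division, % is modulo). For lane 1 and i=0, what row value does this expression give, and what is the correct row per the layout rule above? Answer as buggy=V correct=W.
buggy=0 correct=2

`(lane / 4)*2 + (i % 2) + 8*(i / 2)`[1,0]⇒0
L=1⇒gr=1>>2=0, th=1&3=1
[0]⇒row 1·2+0=2  col gr=0
row: 0 vs 2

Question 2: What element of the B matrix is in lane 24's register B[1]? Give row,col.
lane 24: grp=6 (24/4), tig=0 (24%4)
i=1: r=0*2+1=1, c=grp=6

1,6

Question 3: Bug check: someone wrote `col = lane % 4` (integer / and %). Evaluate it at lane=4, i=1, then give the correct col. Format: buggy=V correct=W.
buggy=0 correct=1

`lane % 4`[4,1]=>0
4: grp=1,tig=0
[1] (0*2+1,1) = (1,1)
col: 0 vs 1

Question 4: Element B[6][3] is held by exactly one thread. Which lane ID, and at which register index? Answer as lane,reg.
15,0

c=3->g=3  r=6->t=3,b0=0
L=3*4+3=15  i=0=0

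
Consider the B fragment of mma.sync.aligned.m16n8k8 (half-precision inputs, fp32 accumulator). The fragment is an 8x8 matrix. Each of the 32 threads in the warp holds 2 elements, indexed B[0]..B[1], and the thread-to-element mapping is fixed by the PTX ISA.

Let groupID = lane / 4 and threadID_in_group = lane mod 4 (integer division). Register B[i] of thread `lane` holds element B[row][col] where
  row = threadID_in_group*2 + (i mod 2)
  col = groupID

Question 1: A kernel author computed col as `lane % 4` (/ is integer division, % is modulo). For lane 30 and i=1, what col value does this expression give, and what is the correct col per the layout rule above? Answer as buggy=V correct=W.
`lane % 4`[30,1]⇒2
lane 30⇒30/4=7, 30 mod 4=2
i=1  r:2·2+1⇒5  c:7
col: 2 vs 7

buggy=2 correct=7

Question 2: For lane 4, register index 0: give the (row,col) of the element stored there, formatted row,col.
4: G=1,T=0
[0] (0*2+0,1) = (0,1)

0,1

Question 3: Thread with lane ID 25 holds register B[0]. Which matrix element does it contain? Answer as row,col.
2,6

25: gr=6,th=1
[0] (1*2+0,6) = (2,6)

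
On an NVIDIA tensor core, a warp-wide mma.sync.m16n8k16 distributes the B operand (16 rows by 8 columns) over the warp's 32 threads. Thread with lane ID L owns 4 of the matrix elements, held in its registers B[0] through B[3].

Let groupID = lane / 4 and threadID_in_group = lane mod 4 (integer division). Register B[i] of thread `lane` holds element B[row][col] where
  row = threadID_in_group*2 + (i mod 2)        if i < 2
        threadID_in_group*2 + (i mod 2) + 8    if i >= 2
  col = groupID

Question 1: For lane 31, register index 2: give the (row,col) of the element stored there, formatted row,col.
lane 31⇒31/4=7, 31 mod 4=3
i=2  r:2·3+0+8⇒14  c:7

14,7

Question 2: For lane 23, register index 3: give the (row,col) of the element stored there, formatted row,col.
lane 23->23/4=5, 23 mod 4=3
i=3  r:2·3+1+8->15  c:5

15,5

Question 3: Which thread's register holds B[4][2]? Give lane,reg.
c=2->g=2  r=4->rb=0,t=2,b0=0
L=2*4+2=10  i=0*2+0=0

10,0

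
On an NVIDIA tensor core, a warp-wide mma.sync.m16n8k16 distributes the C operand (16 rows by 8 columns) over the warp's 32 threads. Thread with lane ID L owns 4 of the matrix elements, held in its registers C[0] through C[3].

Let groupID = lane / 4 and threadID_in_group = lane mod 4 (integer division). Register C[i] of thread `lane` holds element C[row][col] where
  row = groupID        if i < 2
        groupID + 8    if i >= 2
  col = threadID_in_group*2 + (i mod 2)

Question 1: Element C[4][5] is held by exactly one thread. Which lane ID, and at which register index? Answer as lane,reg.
r: 4->gid=4,r8=0  c: 5->tid=2,i&1=1
L=4*4+2=18  i=0*2+1=1

18,1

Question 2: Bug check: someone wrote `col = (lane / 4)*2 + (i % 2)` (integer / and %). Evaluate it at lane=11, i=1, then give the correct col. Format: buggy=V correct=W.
buggy=5 correct=7

`(lane / 4)*2 + (i % 2)`[11,1]⇒5
11: gr=2,th=3
[1] (2+0,3*2+1) = (2,7)
col: 5 vs 7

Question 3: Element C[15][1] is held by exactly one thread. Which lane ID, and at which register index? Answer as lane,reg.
r: 15->gid=7,r8=1  c: 1->tid=0,i&1=1
L=7*4+0=28  i=1*2+1=3

28,3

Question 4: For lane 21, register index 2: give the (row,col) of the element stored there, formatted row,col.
lane 21⇒21/4=5, 21 mod 4=1
i=2  r:5+8⇒13  c:2·1+0⇒2

13,2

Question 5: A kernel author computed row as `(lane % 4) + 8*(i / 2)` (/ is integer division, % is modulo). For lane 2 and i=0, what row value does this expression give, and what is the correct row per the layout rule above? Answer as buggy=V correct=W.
`(lane % 4) + 8*(i / 2)`[2,0]=>2
L=2=>grp=2>>2=0, tig=2&3=2
[0]=>row 0+0=0  col 2·2+0=4
row: 2 vs 0

buggy=2 correct=0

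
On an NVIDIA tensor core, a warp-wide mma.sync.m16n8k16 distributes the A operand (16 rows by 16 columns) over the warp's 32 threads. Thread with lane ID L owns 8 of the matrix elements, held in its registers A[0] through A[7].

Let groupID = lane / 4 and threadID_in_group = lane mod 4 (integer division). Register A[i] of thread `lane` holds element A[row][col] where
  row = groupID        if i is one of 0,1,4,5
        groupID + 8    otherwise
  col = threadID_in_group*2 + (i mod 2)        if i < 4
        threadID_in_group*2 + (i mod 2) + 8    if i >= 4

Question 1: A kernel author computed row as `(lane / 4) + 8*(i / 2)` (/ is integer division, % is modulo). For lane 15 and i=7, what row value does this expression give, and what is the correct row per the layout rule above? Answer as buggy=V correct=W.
`(lane / 4) + 8*(i / 2)`[15,7]->27
lane 15->15/4=3, 15 mod 4=3
i=7  r:3+8->11  c:2·3+1+8->15
row: 27 vs 11

buggy=27 correct=11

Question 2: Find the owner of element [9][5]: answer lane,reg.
r:9=>grp=1,rB=1  c:5=>cB=0,tig=2,lo=1
L=1*4+2=6  i=0*4+1*2+1=3

6,3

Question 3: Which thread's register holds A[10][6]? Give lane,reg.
r=10→G=2,rhi=1  c=6→chi=0,T=3,p=0
L=2*4+3=11  i=0*4+1*2+0=2

11,2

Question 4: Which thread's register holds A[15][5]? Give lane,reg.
30,3

r=15⇒gr=7,Rb=1  c=5⇒Cb=0,th=2,odd=1
L=7*4+2=30  i=0*4+1*2+1=3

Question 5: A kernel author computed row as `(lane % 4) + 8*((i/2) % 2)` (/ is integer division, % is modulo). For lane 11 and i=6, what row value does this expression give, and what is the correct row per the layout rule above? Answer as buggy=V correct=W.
`(lane % 4) + 8*((i/2) % 2)`[11,6]⇒11
L=11⇒gr=11>>2=2, th=11&3=3
[6]⇒row 2+8=10  col 3·2+0+8=14
row: 11 vs 10

buggy=11 correct=10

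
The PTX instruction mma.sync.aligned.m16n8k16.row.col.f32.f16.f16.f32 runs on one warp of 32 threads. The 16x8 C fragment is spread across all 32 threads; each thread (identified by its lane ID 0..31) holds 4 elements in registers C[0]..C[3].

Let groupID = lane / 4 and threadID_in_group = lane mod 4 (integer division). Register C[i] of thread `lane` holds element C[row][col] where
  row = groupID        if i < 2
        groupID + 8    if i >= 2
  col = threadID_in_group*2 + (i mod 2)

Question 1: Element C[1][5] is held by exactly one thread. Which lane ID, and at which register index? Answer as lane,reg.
6,1

r=1->g=1,rb=0  c=5->t=2,b0=1
L=1*4+2=6  i=0*2+1=1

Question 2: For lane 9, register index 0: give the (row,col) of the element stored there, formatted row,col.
2,2

lane 9: gid=2 (9/4), tid=1 (9%4)
i=0: r=2+0=2, c=1*2+0=2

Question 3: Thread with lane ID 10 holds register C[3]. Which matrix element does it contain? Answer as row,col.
10,5

lane 10: grp=2 (10/4), tig=2 (10%4)
i=3: r=2+8=10, c=2*2+1=5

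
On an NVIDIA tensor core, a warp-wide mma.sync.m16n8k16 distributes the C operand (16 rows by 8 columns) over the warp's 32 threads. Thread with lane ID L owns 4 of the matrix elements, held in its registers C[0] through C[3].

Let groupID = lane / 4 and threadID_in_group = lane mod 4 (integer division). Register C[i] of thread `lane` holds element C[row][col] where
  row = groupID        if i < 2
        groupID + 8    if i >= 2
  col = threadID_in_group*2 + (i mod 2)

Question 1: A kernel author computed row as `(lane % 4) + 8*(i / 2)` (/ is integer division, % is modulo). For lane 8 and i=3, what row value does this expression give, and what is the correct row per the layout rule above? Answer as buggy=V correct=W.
buggy=8 correct=10

`(lane % 4) + 8*(i / 2)`[8,3]⇒8
L=8⇒gr=8>>2=2, th=8&3=0
[3]⇒row 2+8=10  col 0·2+1=1
row: 8 vs 10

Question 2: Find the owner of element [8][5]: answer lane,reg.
r=8->g=0,rb=1  c=5->t=2,b0=1
L=0*4+2=2  i=1*2+1=3

2,3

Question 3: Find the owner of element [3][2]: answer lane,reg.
r=3->g=3,rb=0  c=2->t=1,b0=0
L=3*4+1=13  i=0*2+0=0

13,0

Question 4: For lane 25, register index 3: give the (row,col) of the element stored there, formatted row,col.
14,3

25: gr=6,th=1
[3] (6+8,1*2+1) = (14,3)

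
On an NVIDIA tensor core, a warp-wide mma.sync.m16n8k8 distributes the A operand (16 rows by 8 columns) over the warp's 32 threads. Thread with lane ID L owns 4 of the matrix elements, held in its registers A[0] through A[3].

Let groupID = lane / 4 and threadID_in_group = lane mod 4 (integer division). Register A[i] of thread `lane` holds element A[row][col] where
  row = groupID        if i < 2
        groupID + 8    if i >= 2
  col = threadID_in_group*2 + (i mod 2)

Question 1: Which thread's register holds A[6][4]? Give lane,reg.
r:6=>grp=6,rB=0  c:4=>tig=2,lo=0
L=6*4+2=26  i=0*2+0=0

26,0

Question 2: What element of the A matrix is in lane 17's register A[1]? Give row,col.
lane 17->17/4=4, 17 mod 4=1
i=1  r:4+0->4  c:2·1+1->3

4,3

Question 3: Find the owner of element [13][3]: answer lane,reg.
21,3

r=13→G=5,rhi=1  c=3→T=1,p=1
L=5*4+1=21  i=1*2+1=3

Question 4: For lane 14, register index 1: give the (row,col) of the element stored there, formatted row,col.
3,5

lane 14⇒14/4=3, 14 mod 4=2
i=1  r:3+0⇒3  c:2·2+1⇒5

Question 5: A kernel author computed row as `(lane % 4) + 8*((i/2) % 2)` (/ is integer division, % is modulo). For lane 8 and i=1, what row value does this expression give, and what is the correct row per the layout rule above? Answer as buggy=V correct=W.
`(lane % 4) + 8*((i/2) % 2)`[8,1]→0
L=8→G=8>>2=2, T=8&3=0
[1]→row 2+0=2  col 0·2+1=1
row: 0 vs 2

buggy=0 correct=2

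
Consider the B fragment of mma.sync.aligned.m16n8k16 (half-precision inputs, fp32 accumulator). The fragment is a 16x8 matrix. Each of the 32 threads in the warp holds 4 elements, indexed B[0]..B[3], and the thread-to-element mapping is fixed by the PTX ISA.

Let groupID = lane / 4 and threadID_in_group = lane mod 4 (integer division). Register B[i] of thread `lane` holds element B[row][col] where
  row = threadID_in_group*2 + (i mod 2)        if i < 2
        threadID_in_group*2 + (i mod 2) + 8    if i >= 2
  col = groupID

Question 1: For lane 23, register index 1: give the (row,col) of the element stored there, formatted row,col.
lane 23: grp=5 (23/4), tig=3 (23%4)
i=1: r=3*2+1+0=7, c=grp=5

7,5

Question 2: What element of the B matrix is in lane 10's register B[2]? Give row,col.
L=10=>grp=10>>2=2, tig=10&3=2
[2]=>row 2·2+0+8=12  col grp=2

12,2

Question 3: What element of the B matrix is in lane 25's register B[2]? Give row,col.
lane 25->25/4=6, 25 mod 4=1
i=2  r:2·1+0+8->10  c:6

10,6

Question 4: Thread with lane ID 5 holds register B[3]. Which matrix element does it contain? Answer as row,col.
lane 5⇒5/4=1, 5 mod 4=1
i=3  r:2·1+1+8⇒11  c:1

11,1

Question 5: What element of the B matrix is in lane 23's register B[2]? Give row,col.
14,5

lane 23⇒23/4=5, 23 mod 4=3
i=2  r:2·3+0+8⇒14  c:5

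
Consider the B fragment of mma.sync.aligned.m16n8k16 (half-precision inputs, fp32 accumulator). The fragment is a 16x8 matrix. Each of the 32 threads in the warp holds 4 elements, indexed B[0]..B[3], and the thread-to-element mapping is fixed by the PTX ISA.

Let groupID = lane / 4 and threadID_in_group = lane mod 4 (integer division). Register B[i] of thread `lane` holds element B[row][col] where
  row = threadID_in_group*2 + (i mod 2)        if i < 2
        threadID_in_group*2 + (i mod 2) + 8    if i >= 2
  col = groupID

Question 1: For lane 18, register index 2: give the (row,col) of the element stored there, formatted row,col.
12,4

lane 18: gr=4 (18/4), th=2 (18%4)
i=2: r=2*2+0+8=12, c=gr=4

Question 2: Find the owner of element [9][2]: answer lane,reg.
8,3

c: 2->gid=2  r: 9->r8=1,tid=0,i&1=1
L=2*4+0=8  i=1*2+1=3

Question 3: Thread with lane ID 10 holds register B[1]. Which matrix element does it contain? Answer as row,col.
lane 10=>10/4=2, 10 mod 4=2
i=1  r:2·2+1+0=>5  c:2

5,2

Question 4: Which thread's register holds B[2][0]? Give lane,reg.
1,0

c=0→G=0  r=2→rhi=0,T=1,p=0
L=0*4+1=1  i=0*2+0=0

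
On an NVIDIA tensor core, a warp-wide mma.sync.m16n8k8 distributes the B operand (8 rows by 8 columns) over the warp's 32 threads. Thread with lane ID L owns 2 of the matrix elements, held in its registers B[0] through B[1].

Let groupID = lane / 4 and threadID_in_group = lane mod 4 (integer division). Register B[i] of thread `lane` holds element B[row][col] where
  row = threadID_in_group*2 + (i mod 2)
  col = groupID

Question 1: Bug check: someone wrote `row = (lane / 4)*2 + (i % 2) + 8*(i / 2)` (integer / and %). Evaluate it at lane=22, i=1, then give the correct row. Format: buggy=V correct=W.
`(lane / 4)*2 + (i % 2) + 8*(i / 2)`[22,1]⇒11
22: gr=5,th=2
[1] (2*2+1,5) = (5,5)
row: 11 vs 5

buggy=11 correct=5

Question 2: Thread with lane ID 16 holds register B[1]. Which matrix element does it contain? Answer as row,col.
L=16⇒gr=16>>2=4, th=16&3=0
[1]⇒row 0·2+1=1  col gr=4

1,4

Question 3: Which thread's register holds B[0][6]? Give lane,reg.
24,0

c=6->g=6  r=0->t=0,b0=0
L=6*4+0=24  i=0=0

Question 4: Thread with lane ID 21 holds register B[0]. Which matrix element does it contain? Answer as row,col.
2,5

lane 21=>21/4=5, 21 mod 4=1
i=0  r:2·1+0=>2  c:5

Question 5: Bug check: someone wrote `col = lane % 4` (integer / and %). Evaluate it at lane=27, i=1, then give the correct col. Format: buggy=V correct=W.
`lane % 4`[27,1]⇒3
27: gr=6,th=3
[1] (3*2+1,6) = (7,6)
col: 3 vs 6

buggy=3 correct=6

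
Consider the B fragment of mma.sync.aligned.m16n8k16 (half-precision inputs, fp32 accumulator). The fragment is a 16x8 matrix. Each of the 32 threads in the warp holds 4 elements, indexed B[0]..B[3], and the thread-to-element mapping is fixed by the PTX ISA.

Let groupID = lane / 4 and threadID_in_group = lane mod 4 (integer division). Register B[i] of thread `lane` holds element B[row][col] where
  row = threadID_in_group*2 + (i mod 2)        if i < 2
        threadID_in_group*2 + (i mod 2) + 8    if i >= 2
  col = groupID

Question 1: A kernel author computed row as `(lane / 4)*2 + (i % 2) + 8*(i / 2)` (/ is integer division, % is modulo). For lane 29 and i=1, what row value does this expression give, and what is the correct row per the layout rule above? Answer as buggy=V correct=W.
`(lane / 4)*2 + (i % 2) + 8*(i / 2)`[29,1]⇒15
lane 29⇒29/4=7, 29 mod 4=1
i=1  r:2·1+1+0⇒3  c:7
row: 15 vs 3

buggy=15 correct=3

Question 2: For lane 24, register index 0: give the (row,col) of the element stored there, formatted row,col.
0,6

24: gr=6,th=0
[0] (0*2+0+0,6) = (0,6)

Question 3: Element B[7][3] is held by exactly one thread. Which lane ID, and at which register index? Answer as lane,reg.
c=3⇒gr=3  r=7⇒Rb=0,th=3,odd=1
L=3*4+3=15  i=0*2+1=1

15,1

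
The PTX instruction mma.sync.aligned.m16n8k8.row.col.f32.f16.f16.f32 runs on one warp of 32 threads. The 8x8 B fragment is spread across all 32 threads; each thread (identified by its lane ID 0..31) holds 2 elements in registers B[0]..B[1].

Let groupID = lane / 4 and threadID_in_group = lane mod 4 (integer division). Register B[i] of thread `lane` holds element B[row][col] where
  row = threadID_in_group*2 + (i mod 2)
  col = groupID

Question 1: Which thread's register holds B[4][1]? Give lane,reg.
c=1⇒gr=1  r=4⇒th=2,odd=0
L=1*4+2=6  i=0=0

6,0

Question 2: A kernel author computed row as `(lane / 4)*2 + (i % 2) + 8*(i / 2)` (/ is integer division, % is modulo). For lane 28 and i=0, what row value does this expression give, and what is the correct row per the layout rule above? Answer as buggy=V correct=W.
`(lane / 4)*2 + (i % 2) + 8*(i / 2)`[28,0]⇒14
28: gr=7,th=0
[0] (0*2+0,7) = (0,7)
row: 14 vs 0

buggy=14 correct=0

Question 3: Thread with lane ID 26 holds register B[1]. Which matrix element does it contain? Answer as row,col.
5,6

L=26⇒gr=26>>2=6, th=26&3=2
[1]⇒row 2·2+1=5  col gr=6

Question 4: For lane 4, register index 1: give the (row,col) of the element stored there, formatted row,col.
4: g=1,t=0
[1] (0*2+1,1) = (1,1)

1,1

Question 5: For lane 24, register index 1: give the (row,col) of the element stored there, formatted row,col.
1,6

lane 24->24/4=6, 24 mod 4=0
i=1  r:2·0+1->1  c:6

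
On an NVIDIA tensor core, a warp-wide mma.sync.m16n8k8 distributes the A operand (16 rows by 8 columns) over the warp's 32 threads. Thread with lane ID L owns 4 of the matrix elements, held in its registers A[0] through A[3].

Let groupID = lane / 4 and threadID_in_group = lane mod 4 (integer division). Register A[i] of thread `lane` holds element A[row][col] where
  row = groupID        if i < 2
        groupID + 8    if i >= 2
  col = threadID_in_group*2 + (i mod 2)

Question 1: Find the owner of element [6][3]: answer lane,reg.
r:6=>grp=6,rB=0  c:3=>tig=1,lo=1
L=6*4+1=25  i=0*2+1=1

25,1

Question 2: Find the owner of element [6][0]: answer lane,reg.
r: 6->gid=6,r8=0  c: 0->tid=0,i&1=0
L=6*4+0=24  i=0*2+0=0

24,0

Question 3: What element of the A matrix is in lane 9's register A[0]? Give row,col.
L=9→G=9>>2=2, T=9&3=1
[0]→row 2+0=2  col 1·2+0=2

2,2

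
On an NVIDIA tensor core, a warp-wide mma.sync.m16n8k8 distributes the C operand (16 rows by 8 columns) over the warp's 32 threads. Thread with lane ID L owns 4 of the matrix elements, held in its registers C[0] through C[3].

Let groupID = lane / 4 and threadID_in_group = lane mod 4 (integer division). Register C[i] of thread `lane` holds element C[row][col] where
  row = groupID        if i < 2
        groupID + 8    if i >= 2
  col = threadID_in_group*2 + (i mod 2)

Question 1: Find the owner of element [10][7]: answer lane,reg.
r=10→G=2,rhi=1  c=7→T=3,p=1
L=2*4+3=11  i=1*2+1=3

11,3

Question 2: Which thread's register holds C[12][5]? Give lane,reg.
18,3

r=12->g=4,rb=1  c=5->t=2,b0=1
L=4*4+2=18  i=1*2+1=3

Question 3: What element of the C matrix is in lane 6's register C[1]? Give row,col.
1,5

6: gid=1,tid=2
[1] (1+0,2*2+1) = (1,5)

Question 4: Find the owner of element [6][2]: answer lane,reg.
25,0

r=6→G=6,rhi=0  c=2→T=1,p=0
L=6*4+1=25  i=0*2+0=0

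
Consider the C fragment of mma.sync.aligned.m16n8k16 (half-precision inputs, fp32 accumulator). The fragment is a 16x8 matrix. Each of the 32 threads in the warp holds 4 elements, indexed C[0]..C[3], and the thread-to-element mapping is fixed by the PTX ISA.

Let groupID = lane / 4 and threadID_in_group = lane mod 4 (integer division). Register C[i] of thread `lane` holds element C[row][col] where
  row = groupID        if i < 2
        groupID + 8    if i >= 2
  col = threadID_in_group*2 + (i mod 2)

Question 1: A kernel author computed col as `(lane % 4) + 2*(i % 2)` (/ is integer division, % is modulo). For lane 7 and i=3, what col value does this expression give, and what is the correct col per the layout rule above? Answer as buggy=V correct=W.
buggy=5 correct=7

`(lane % 4) + 2*(i % 2)`[7,3]→5
lane 7→7/4=1, 7 mod 4=3
i=3  r:1+8→9  c:2·3+1→7
col: 5 vs 7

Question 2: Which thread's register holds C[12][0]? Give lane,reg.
16,2

r=12->g=4,rb=1  c=0->t=0,b0=0
L=4*4+0=16  i=1*2+0=2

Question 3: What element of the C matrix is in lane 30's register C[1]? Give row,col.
30: G=7,T=2
[1] (7+0,2*2+1) = (7,5)

7,5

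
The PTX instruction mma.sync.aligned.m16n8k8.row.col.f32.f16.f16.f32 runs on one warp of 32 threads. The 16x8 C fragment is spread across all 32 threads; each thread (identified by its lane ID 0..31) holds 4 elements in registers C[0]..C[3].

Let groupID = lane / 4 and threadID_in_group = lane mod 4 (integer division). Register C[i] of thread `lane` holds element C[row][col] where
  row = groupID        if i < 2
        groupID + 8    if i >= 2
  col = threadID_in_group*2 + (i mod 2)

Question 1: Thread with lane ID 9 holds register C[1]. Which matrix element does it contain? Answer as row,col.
2,3

lane 9: g=2 (9/4), t=1 (9%4)
i=1: r=2+0=2, c=1*2+1=3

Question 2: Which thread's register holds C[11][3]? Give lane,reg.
r=11->g=3,rb=1  c=3->t=1,b0=1
L=3*4+1=13  i=1*2+1=3

13,3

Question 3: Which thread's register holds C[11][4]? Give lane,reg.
14,2

r=11⇒gr=3,Rb=1  c=4⇒th=2,odd=0
L=3*4+2=14  i=1*2+0=2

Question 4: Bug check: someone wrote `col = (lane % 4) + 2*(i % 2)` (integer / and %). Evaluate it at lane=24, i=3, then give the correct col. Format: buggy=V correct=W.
buggy=2 correct=1

`(lane % 4) + 2*(i % 2)`[24,3]→2
L=24→G=24>>2=6, T=24&3=0
[3]→row 6+8=14  col 0·2+1=1
col: 2 vs 1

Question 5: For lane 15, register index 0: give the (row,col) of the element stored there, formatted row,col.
3,6

lane 15: gr=3 (15/4), th=3 (15%4)
i=0: r=3+0=3, c=3*2+0=6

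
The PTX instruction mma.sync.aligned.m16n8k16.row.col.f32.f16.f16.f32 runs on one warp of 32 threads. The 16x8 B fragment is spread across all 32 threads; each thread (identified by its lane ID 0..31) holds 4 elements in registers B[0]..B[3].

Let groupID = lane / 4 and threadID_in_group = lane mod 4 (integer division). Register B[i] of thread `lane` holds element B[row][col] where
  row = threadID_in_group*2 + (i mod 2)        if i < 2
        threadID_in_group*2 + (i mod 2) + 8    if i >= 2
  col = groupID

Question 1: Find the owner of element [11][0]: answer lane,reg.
1,3

c:0=>grp=0  r:11=>rB=1,tig=1,lo=1
L=0*4+1=1  i=1*2+1=3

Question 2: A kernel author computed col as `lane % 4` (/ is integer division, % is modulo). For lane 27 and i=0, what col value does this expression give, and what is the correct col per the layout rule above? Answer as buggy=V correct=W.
`lane % 4`[27,0]→3
lane 27: G=6 (27/4), T=3 (27%4)
i=0: r=3*2+0+0=6, c=G=6
col: 3 vs 6

buggy=3 correct=6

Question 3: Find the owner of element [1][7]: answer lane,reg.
28,1

c=7⇒gr=7  r=1⇒Rb=0,th=0,odd=1
L=7*4+0=28  i=0*2+1=1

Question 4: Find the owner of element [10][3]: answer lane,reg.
13,2

c: 3->gid=3  r: 10->r8=1,tid=1,i&1=0
L=3*4+1=13  i=1*2+0=2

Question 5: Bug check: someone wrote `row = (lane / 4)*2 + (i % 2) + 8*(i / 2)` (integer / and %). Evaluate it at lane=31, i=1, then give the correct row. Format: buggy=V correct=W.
buggy=15 correct=7

`(lane / 4)*2 + (i % 2) + 8*(i / 2)`[31,1]->15
lane 31->31/4=7, 31 mod 4=3
i=1  r:2·3+1+0->7  c:7
row: 15 vs 7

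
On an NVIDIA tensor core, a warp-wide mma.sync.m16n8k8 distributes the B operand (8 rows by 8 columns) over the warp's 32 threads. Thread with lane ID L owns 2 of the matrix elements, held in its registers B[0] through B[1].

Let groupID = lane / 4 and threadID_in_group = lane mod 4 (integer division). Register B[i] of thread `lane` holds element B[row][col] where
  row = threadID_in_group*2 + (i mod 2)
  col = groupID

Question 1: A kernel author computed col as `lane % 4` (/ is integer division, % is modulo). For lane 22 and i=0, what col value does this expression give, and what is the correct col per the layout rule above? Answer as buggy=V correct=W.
`lane % 4`[22,0]→2
lane 22→22/4=5, 22 mod 4=2
i=0  r:2·2+0→4  c:5
col: 2 vs 5

buggy=2 correct=5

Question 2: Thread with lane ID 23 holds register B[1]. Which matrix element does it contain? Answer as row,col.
7,5

lane 23=>23/4=5, 23 mod 4=3
i=1  r:2·3+1=>7  c:5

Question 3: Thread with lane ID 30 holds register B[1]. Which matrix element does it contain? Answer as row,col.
5,7

lane 30: g=7 (30/4), t=2 (30%4)
i=1: r=2*2+1=5, c=g=7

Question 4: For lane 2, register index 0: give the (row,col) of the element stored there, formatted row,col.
lane 2->2/4=0, 2 mod 4=2
i=0  r:2·2+0->4  c:0

4,0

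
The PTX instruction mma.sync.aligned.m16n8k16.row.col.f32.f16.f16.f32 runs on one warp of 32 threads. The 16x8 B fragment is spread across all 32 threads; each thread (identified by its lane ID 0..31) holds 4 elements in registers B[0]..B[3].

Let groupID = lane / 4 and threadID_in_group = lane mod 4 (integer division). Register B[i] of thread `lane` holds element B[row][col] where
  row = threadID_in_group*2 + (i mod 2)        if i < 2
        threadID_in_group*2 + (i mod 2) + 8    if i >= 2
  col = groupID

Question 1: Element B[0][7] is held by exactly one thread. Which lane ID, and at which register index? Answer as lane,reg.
28,0

c=7→G=7  r=0→rhi=0,T=0,p=0
L=7*4+0=28  i=0*2+0=0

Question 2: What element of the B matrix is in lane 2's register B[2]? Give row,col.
12,0

2: grp=0,tig=2
[2] (2*2+0+8,0) = (12,0)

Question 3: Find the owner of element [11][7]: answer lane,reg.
c: 7->gid=7  r: 11->r8=1,tid=1,i&1=1
L=7*4+1=29  i=1*2+1=3

29,3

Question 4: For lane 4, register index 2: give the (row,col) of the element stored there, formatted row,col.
8,1

L=4->gid=4>>2=1, tid=4&3=0
[2]->row 0·2+0+8=8  col gid=1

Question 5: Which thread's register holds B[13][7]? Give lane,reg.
c:7=>grp=7  r:13=>rB=1,tig=2,lo=1
L=7*4+2=30  i=1*2+1=3

30,3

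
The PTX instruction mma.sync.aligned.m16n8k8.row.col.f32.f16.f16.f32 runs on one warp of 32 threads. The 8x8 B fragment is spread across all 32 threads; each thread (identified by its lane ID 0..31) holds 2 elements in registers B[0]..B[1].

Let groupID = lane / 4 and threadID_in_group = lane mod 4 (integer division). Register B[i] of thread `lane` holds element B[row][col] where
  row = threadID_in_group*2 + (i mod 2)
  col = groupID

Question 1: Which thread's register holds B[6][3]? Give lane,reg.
15,0

c:3=>grp=3  r:6=>tig=3,lo=0
L=3*4+3=15  i=0=0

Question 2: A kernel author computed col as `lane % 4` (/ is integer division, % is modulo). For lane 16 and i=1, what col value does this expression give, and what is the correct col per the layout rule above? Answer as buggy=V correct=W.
`lane % 4`[16,1]->0
lane 16->16/4=4, 16 mod 4=0
i=1  r:2·0+1->1  c:4
col: 0 vs 4

buggy=0 correct=4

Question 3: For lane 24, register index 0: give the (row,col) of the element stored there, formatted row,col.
0,6

L=24->gid=24>>2=6, tid=24&3=0
[0]->row 0·2+0=0  col gid=6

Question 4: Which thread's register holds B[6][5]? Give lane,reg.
23,0

c:5=>grp=5  r:6=>tig=3,lo=0
L=5*4+3=23  i=0=0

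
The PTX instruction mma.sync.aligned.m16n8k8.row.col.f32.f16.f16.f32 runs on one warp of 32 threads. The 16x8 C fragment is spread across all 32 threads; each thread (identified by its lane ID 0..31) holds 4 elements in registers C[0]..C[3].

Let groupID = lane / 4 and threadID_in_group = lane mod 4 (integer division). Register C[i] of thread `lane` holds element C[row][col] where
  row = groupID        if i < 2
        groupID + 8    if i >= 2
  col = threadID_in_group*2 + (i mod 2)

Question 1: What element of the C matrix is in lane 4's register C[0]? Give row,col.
1,0

lane 4: G=1 (4/4), T=0 (4%4)
i=0: r=1+0=1, c=0*2+0=0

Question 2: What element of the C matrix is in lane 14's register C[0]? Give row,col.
14: gr=3,th=2
[0] (3+0,2*2+0) = (3,4)

3,4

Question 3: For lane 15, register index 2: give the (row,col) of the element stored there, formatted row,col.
lane 15: gid=3 (15/4), tid=3 (15%4)
i=2: r=3+8=11, c=3*2+0=6

11,6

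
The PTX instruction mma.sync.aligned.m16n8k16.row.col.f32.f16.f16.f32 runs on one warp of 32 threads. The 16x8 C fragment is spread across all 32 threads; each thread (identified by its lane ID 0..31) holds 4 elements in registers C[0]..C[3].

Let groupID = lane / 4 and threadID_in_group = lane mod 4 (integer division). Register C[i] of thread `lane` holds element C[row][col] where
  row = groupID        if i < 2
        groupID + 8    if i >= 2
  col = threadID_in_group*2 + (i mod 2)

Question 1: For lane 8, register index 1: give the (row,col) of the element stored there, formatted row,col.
8: G=2,T=0
[1] (2+0,0*2+1) = (2,1)

2,1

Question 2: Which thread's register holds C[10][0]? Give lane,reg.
r=10->g=2,rb=1  c=0->t=0,b0=0
L=2*4+0=8  i=1*2+0=2

8,2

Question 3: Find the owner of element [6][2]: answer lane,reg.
r=6⇒gr=6,Rb=0  c=2⇒th=1,odd=0
L=6*4+1=25  i=0*2+0=0

25,0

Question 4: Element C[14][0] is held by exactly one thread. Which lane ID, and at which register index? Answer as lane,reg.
r: 14->gid=6,r8=1  c: 0->tid=0,i&1=0
L=6*4+0=24  i=1*2+0=2

24,2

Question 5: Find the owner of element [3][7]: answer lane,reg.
r: 3->gid=3,r8=0  c: 7->tid=3,i&1=1
L=3*4+3=15  i=0*2+1=1

15,1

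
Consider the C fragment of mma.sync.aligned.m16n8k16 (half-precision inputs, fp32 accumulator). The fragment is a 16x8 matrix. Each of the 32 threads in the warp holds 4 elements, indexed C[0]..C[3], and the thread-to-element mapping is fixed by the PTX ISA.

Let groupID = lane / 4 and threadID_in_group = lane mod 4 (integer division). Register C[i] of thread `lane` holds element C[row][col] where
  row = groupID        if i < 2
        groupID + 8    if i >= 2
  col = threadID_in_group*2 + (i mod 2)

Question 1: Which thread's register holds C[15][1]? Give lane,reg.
r=15⇒gr=7,Rb=1  c=1⇒th=0,odd=1
L=7*4+0=28  i=1*2+1=3

28,3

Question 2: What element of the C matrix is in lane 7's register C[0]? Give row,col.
1,6

7: gid=1,tid=3
[0] (1+0,3*2+0) = (1,6)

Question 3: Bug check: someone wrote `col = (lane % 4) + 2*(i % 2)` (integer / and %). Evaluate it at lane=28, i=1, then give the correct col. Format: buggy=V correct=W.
buggy=2 correct=1

`(lane % 4) + 2*(i % 2)`[28,1]⇒2
28: gr=7,th=0
[1] (7+0,0*2+1) = (7,1)
col: 2 vs 1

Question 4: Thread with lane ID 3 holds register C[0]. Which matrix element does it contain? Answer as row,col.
0,6

3: gr=0,th=3
[0] (0+0,3*2+0) = (0,6)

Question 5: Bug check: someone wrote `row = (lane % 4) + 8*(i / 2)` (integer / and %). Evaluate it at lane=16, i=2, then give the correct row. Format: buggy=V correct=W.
`(lane % 4) + 8*(i / 2)`[16,2]->8
lane 16->16/4=4, 16 mod 4=0
i=2  r:4+8->12  c:2·0+0->0
row: 8 vs 12

buggy=8 correct=12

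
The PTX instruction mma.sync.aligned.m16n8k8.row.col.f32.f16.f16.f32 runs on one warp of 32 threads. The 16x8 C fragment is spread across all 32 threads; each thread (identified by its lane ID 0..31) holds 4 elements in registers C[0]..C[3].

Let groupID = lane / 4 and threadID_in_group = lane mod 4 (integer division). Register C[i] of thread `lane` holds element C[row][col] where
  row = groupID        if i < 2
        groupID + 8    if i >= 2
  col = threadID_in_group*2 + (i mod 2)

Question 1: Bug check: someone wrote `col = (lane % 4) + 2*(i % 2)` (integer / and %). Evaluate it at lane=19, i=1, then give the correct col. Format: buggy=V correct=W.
`(lane % 4) + 2*(i % 2)`[19,1]→5
L=19→G=19>>2=4, T=19&3=3
[1]→row 4+0=4  col 3·2+1=7
col: 5 vs 7

buggy=5 correct=7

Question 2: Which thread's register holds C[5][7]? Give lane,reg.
23,1

r=5⇒gr=5,Rb=0  c=7⇒th=3,odd=1
L=5*4+3=23  i=0*2+1=1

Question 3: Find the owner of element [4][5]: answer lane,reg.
18,1

r: 4->gid=4,r8=0  c: 5->tid=2,i&1=1
L=4*4+2=18  i=0*2+1=1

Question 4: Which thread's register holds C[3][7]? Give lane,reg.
r=3->g=3,rb=0  c=7->t=3,b0=1
L=3*4+3=15  i=0*2+1=1

15,1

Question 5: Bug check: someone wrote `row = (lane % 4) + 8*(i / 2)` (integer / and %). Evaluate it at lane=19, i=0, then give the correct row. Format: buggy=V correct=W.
`(lane % 4) + 8*(i / 2)`[19,0]⇒3
L=19⇒gr=19>>2=4, th=19&3=3
[0]⇒row 4+0=4  col 3·2+0=6
row: 3 vs 4

buggy=3 correct=4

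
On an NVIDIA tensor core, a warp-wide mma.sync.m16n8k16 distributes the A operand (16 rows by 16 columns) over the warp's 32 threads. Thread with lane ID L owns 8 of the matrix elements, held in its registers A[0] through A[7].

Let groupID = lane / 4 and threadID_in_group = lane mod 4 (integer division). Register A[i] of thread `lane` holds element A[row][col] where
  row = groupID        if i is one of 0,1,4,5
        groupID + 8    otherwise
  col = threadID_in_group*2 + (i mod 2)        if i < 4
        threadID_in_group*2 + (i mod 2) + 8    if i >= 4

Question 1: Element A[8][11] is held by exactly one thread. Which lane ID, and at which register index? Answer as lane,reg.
1,7

r=8->g=0,rb=1  c=11->cb=1,t=1,b0=1
L=0*4+1=1  i=1*4+1*2+1=7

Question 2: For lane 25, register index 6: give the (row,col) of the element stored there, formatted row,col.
lane 25: grp=6 (25/4), tig=1 (25%4)
i=6: r=6+8=14, c=1*2+0+8=10

14,10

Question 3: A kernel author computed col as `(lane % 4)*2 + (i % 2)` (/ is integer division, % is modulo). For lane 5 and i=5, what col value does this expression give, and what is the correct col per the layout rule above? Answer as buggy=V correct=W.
buggy=3 correct=11

`(lane % 4)*2 + (i % 2)`[5,5]⇒3
5: gr=1,th=1
[5] (1+0,1*2+1+8) = (1,11)
col: 3 vs 11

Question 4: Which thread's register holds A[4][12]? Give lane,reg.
18,4

r: 4->gid=4,r8=0  c: 12->c8=1,tid=2,i&1=0
L=4*4+2=18  i=1*4+0*2+0=4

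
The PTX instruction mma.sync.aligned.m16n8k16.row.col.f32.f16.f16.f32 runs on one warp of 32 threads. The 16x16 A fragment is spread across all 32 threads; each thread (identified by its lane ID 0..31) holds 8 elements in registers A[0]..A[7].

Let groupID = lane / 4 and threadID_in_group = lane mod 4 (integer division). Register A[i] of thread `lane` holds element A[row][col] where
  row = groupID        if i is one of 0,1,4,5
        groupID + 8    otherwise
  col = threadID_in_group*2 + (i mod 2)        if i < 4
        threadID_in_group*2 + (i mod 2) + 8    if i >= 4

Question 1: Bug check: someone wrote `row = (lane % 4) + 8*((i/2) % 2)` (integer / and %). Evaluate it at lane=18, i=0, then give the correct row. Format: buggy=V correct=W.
buggy=2 correct=4

`(lane % 4) + 8*((i/2) % 2)`[18,0]=>2
L=18=>grp=18>>2=4, tig=18&3=2
[0]=>row 4+0=4  col 2·2+0+0=4
row: 2 vs 4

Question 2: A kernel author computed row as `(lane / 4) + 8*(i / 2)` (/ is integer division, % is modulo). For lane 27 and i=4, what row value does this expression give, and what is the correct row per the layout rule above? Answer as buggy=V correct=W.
`(lane / 4) + 8*(i / 2)`[27,4]⇒22
L=27⇒gr=27>>2=6, th=27&3=3
[4]⇒row 6+0=6  col 3·2+0+8=14
row: 22 vs 6

buggy=22 correct=6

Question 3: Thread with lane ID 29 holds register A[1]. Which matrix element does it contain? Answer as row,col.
29: grp=7,tig=1
[1] (7+0,1*2+1+0) = (7,3)

7,3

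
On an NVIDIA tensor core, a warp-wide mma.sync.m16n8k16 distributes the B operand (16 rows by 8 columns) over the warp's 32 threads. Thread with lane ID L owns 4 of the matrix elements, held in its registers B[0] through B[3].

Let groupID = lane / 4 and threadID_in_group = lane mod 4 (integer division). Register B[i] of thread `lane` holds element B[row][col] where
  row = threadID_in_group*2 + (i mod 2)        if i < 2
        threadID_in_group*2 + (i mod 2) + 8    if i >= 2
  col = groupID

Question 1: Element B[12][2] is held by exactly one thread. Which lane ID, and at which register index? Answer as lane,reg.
10,2

c=2->g=2  r=12->rb=1,t=2,b0=0
L=2*4+2=10  i=1*2+0=2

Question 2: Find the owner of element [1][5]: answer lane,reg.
20,1

c=5→G=5  r=1→rhi=0,T=0,p=1
L=5*4+0=20  i=0*2+1=1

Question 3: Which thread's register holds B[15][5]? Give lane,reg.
23,3

c: 5->gid=5  r: 15->r8=1,tid=3,i&1=1
L=5*4+3=23  i=1*2+1=3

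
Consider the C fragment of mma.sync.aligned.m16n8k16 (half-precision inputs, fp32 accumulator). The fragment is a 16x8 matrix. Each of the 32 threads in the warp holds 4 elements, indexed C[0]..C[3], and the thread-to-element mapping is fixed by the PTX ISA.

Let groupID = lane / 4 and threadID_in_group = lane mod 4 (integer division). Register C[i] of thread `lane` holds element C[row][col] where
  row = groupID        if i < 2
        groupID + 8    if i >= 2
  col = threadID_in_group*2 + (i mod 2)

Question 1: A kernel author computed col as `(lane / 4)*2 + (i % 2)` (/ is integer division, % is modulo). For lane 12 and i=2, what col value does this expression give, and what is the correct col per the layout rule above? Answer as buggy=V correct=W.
buggy=6 correct=0

`(lane / 4)*2 + (i % 2)`[12,2]=>6
12: grp=3,tig=0
[2] (3+8,0*2+0) = (11,0)
col: 6 vs 0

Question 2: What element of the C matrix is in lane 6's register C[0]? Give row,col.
6: g=1,t=2
[0] (1+0,2*2+0) = (1,4)

1,4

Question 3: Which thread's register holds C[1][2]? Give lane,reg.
5,0

r:1=>grp=1,rB=0  c:2=>tig=1,lo=0
L=1*4+1=5  i=0*2+0=0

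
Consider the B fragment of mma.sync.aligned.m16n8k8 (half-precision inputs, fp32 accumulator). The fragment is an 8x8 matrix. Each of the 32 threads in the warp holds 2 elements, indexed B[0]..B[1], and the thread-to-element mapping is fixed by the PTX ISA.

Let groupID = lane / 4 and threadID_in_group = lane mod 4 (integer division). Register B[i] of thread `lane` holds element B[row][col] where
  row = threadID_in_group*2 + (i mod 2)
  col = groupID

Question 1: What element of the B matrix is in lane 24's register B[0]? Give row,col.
0,6

24: grp=6,tig=0
[0] (0*2+0,6) = (0,6)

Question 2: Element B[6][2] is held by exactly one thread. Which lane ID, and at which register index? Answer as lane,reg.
c: 2->gid=2  r: 6->tid=3,i&1=0
L=2*4+3=11  i=0=0

11,0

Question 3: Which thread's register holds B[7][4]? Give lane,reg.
19,1

c: 4->gid=4  r: 7->tid=3,i&1=1
L=4*4+3=19  i=1=1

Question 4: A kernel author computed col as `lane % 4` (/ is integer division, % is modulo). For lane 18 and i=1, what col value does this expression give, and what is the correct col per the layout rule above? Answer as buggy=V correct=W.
buggy=2 correct=4

`lane % 4`[18,1]=>2
L=18=>grp=18>>2=4, tig=18&3=2
[1]=>row 2·2+1=5  col grp=4
col: 2 vs 4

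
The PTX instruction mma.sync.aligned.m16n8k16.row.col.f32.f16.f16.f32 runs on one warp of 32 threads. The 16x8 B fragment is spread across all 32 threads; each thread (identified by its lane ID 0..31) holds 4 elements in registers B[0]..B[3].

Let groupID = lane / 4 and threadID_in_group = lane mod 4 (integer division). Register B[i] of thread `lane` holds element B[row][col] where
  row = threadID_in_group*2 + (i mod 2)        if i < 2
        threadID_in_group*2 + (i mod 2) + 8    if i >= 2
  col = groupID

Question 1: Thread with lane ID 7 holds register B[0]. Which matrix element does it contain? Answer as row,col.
lane 7->7/4=1, 7 mod 4=3
i=0  r:2·3+0+0->6  c:1

6,1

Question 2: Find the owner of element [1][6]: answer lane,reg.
c:6=>grp=6  r:1=>rB=0,tig=0,lo=1
L=6*4+0=24  i=0*2+1=1

24,1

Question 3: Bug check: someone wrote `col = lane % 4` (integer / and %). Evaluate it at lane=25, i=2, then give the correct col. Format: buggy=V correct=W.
buggy=1 correct=6

`lane % 4`[25,2]->1
25: g=6,t=1
[2] (1*2+0+8,6) = (10,6)
col: 1 vs 6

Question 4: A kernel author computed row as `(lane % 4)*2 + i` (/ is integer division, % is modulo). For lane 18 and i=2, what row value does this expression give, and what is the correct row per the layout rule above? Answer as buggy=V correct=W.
`(lane % 4)*2 + i`[18,2]=>6
lane 18=>18/4=4, 18 mod 4=2
i=2  r:2·2+0+8=>12  c:4
row: 6 vs 12

buggy=6 correct=12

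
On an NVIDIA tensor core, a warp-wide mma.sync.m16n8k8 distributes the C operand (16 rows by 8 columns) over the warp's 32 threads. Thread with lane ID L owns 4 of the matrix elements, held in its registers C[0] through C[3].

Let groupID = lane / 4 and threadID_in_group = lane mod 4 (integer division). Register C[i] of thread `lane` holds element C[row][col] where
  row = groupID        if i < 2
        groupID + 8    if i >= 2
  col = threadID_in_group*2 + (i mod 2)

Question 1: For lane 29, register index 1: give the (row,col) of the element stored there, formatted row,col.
lane 29->29/4=7, 29 mod 4=1
i=1  r:7+0->7  c:2·1+1->3

7,3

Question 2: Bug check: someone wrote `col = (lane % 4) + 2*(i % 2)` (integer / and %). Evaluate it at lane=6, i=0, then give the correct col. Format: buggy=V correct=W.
buggy=2 correct=4

`(lane % 4) + 2*(i % 2)`[6,0]->2
L=6->g=6>>2=1, t=6&3=2
[0]->row 1+0=1  col 2·2+0=4
col: 2 vs 4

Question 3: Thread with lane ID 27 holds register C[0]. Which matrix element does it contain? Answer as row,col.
lane 27=>27/4=6, 27 mod 4=3
i=0  r:6+0=>6  c:2·3+0=>6

6,6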